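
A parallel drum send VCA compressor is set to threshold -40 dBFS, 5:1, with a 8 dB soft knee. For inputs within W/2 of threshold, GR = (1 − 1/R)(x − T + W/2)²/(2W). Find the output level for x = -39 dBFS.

-40.25 dBFS

x − T + W/2 = -39 − (-40) + 4 = 5.
GR = (1 − 1/5) × 5² / 16 = 0.8 × 25 / 16 = 1.25 dB.
Output = -39 − 1.25 = -40.25 dBFS.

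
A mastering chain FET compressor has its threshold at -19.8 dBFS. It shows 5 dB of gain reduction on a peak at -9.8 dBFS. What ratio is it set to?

2:1

Input overshoot = -9.8 − (-19.8) = 10 dB.
Output overshoot = 10 − 5 = 5 dB.
Ratio = input overshoot / output overshoot = 10 / 5 = 2.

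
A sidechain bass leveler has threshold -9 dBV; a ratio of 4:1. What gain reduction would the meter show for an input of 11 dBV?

15 dB

Overshoot = 11 − (-9) = 20 dB.
A 4:1 ratio leaves 5 dB of that excess.
So the signal is attenuated by 20 − 5 = 15 dB.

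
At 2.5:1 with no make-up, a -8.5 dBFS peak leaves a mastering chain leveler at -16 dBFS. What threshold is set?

Gain reduction = -8.5 − (-16) = 7.5 dB; output overshoot = GR / (R − 1) = 7.5 / 1.5 = 5 dB.
Threshold = output − output overshoot = -16 − 5 = -21 dBFS.

-21 dBFS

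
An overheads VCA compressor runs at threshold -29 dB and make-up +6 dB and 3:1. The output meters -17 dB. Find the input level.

Remove make-up: -17 − 6 = -23 dB.
Post-compression overshoot = -23 − (-29) = 6 dB.
Input overshoot = R × output overshoot = 18 dB → input = -29 + 18 = -11 dB.

-11 dB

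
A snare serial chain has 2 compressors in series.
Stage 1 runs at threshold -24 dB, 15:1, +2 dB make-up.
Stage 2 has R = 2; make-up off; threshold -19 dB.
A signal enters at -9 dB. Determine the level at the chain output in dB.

-21 dB

Stage 1: 15 dB above -24 dB, reduced 15:1 to 1 dB above → -23 dB; +2 dB make-up → -21 dB.
Stage 2: below threshold (-21 ≤ -19); passes unchanged; output -21 dB.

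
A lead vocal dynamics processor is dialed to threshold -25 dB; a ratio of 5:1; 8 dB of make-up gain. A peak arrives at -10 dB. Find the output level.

The input is 15 dB above the -25 dB threshold.
The 15 dB excess becomes 3 dB after 5:1 reduction.
So the level is -25 + 3 = -22 dB; make-up adds 8 dB, giving -14 dB.

-14 dB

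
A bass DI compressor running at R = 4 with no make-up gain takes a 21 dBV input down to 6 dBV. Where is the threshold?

Input is 20 dB above T (since output overshoot × R = input overshoot: (6 − T)·4 = 21 − T gives T = 1 dBV).
Check: 1 + (21 − 1)/4 = 1 + 5 = 6 dBV. ✓

1 dBV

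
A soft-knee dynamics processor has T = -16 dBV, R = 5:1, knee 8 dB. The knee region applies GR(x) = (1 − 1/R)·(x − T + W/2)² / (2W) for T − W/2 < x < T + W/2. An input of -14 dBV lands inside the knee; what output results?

x − T + W/2 = -14 − (-16) + 4 = 6.
GR = (1 − 1/5) × 6² / 16 = 0.8 × 36 / 16 = 1.8 dB.
Output = -14 − 1.8 = -15.8 dBV.

-15.8 dBV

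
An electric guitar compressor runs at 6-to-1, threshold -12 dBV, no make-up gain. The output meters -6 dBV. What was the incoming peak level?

24 dBV

The compressed level sits -6 − (-12) = 6 dB over threshold.
Input overshoot = R × output overshoot = 36 dB → input = -12 + 36 = 24 dBV.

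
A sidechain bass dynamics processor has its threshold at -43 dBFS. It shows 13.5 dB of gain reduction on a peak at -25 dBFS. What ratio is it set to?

Input overshoot = -25 − (-43) = 18 dB.
Output overshoot = 18 − 13.5 = 4.5 dB.
Ratio = input overshoot / output overshoot = 18 / 4.5 = 4.

4:1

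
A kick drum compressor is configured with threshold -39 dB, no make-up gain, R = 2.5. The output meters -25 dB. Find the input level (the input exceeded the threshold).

-4 dB

That's 14 dB above the -39 dB threshold.
Undo the ratio: input overshoot = 14 × 2.5 = 35 dB, giving input = -4 dB.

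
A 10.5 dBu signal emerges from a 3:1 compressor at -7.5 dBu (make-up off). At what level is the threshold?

Let T be the threshold. Output overshoot = (input overshoot)/R, so -7.5 − T = (10.5 − T)/3.
3·(-7.5 − T) = 10.5 − T → 2·T = -22.5 − 10.5 = -33.
T = -33/2 = -16.5 dBu.

-16.5 dBu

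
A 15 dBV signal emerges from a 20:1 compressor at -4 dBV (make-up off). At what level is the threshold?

-5 dBV

Let T be the threshold. Output overshoot = (input overshoot)/R, so -4 − T = (15 − T)/20.
20·(-4 − T) = 15 − T → 19·T = -80 − 15 = -95.
T = -95/19 = -5 dBV.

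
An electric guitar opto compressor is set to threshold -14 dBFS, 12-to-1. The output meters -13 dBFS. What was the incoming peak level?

-2 dBFS

The compressed level sits -13 − (-14) = 1 dB over threshold.
Undo the ratio: input overshoot = 1 × 12 = 12 dB, giving input = -2 dBFS.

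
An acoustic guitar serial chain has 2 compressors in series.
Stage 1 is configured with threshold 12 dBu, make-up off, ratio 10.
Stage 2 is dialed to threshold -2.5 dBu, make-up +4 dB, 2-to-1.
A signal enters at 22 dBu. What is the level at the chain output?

9.25 dBu

Stage 1: 10 dB above 12 dBu, reduced 10:1 to 1 dB above → 13 dBu.
Stage 2: 15.5 dB above -2.5 dBu, reduced 2:1 to 7.75 dB above → 5.25 dBu; +4 dB make-up → 9.25 dBu.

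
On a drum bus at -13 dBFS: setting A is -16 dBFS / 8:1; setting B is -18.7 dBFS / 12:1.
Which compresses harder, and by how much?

B, by 2.6 dB

A: 3 dB over, compressed to 0.375 dB over, so 2.625 dB of GR.
B: 5.7 dB over, compressed to 0.475 dB over, so 5.225 dB of GR.
B applies 2.6 dB more gain reduction.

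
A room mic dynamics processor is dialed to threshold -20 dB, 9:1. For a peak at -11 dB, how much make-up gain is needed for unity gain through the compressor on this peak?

8 dB

Without make-up, output = threshold + overshoot/9 = -20 + 1 = -19 dB.
Gap to target: 8 dB.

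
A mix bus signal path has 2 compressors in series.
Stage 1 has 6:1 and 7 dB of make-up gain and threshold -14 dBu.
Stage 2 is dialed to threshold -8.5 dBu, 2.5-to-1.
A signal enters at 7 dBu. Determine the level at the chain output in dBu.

Stage 1: 21 dB above -14 dBu, reduced 6:1 to 3.5 dB above → -10.5 dBu; +7 dB make-up → -3.5 dBu.
Stage 2: overshoot 5 dB → 5/2.5 = 2 dB → -6.5 dBu.

-6.5 dBu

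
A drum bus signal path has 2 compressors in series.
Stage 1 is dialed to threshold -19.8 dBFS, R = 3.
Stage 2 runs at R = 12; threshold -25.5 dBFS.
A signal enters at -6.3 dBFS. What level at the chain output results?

-24.65 dBFS

Stage 1: -6.3 dBFS is 13.5 dB over -19.8 dBFS; at 3:1 that becomes 4.5 dB over, giving -15.3 dBFS.
Stage 2: -15.3 dBFS is 10.2 dB over -25.5 dBFS; at 12:1 that becomes 0.85 dB over, giving -24.65 dBFS.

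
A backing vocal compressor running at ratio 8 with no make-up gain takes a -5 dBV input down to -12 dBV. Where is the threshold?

Gain reduction = -5 − (-12) = 7 dB; output overshoot = GR / (R − 1) = 7 / 7 = 1 dB.
Threshold = output − output overshoot = -12 − 1 = -13 dBV.

-13 dBV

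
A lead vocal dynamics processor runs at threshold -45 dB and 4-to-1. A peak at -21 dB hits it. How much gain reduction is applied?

Overshoot = -21 − (-45) = 24 dB.
At 4:1, output sits 24/4 = 6 dB above threshold.
So the signal is attenuated by 24 − 6 = 18 dB.

18 dB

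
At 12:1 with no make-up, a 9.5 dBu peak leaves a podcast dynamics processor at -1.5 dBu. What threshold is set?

-2.5 dBu

Gain reduction = 9.5 − (-1.5) = 11 dB; output overshoot = GR / (R − 1) = 11 / 11 = 1 dB.
Threshold = output − output overshoot = -1.5 − 1 = -2.5 dBu.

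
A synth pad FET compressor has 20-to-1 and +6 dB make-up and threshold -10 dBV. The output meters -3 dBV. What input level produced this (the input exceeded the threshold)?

Stripping the +6 dB make-up gives -9 dBV at the gain stage.
Post-compression overshoot = -9 − (-10) = 1 dB.
Undo the ratio: input overshoot = 1 × 20 = 20 dB, giving input = 10 dBV.

10 dBV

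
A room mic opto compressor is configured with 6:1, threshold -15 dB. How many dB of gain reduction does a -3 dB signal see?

Overshoot = -3 − (-15) = 12 dB.
A 6:1 ratio leaves 2 dB of that excess.
So the signal is attenuated by 12 − 2 = 10 dB.

10 dB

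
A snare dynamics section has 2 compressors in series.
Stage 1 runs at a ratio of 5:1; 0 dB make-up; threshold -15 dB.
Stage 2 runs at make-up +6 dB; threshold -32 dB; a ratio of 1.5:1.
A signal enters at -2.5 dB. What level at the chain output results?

Stage 1: overshoot 12.5 dB → 12.5/5 = 2.5 dB → -12.5 dB.
Stage 2: overshoot 19.5 dB → 19.5/1.5 = 13 dB → -19 dB; +6 dB make-up → -13 dB.

-13 dB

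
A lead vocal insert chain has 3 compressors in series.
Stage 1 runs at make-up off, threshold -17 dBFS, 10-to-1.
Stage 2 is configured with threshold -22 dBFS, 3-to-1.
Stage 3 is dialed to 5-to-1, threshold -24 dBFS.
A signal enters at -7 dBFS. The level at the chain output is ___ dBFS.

Stage 1: 10 dB above -17 dBFS, reduced 10:1 to 1 dB above → -16 dBFS.
Stage 2: 6 dB above -22 dBFS, reduced 3:1 to 2 dB above → -20 dBFS.
Stage 3: 4 dB above -24 dBFS, reduced 5:1 to 0.8 dB above → -23.2 dBFS.

-23.2 dBFS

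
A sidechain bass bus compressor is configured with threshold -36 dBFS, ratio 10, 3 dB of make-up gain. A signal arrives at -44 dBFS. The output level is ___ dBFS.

-44 dBFS is 8 dB below the -36 dBFS threshold, so no gain reduction is applied.
Make-up gain adds 3 dB: -44 + 3 = -41 dBFS.

-41 dBFS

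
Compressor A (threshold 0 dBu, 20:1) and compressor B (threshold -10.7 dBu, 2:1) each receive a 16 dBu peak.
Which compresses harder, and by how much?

A, by 1.85 dB

A: overshoot 16 dB → output overshoot 0.8 dB → GR 15.2 dB.
B: overshoot 26.7 dB → output overshoot 13.35 dB → GR 13.35 dB.
Difference: 1.85 dB in favour of A.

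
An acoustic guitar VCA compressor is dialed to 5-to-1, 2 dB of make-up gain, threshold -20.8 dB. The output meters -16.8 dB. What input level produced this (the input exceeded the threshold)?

Remove make-up: -16.8 − 2 = -18.8 dB.
That's 2 dB above the -20.8 dB threshold.
Input overshoot = R × output overshoot = 10 dB → input = -20.8 + 10 = -10.8 dB.

-10.8 dB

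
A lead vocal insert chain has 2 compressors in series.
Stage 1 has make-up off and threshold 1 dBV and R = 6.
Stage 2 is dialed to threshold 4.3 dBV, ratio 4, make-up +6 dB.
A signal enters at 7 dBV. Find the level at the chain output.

Stage 1: 6 dB above 1 dBV, reduced 6:1 to 1 dB above → 2 dBV.
Stage 2: 2 dBV ≤ 4.3 dBV, so stage 2 doesn't engage; make-up brings it to 8 dBV.

8 dBV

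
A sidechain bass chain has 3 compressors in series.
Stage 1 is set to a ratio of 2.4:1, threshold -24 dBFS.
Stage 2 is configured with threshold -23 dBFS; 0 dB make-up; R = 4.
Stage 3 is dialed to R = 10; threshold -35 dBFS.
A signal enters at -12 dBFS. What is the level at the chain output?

Stage 1: -12 dBFS is 12 dB over -24 dBFS; at 2.4:1 that becomes 5 dB over, giving -19 dBFS.
Stage 2: 4 dB above -23 dBFS, reduced 4:1 to 1 dB above → -22 dBFS.
Stage 3: overshoot 13 dB → 13/10 = 1.3 dB → -33.7 dBFS.

-33.7 dBFS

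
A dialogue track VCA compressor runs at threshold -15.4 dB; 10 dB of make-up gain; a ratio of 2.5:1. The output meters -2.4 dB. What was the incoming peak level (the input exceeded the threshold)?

-7.9 dB

Before make-up, the level was -2.4 − 10 = -12.4 dB.
Post-compression overshoot = -12.4 − (-15.4) = 3 dB.
Input overshoot = R × output overshoot = 7.5 dB → input = -15.4 + 7.5 = -7.9 dB.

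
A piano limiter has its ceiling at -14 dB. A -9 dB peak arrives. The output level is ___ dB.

At ∞:1, everything above -14 dB is held at the ceiling.

-14 dB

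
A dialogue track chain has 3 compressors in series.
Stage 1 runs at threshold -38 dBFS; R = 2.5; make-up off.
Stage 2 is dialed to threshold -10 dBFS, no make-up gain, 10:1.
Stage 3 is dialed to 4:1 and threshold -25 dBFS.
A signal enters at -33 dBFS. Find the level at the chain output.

-36 dBFS

Stage 1: -33 dBFS is 5 dB over -38 dBFS; at 2.5:1 that becomes 2 dB over, giving -36 dBFS.
Stage 2: below threshold (-36 ≤ -10); passes unchanged; output -36 dBFS.
Stage 3: -36 dBFS is at or below the -25 dBFS threshold — no compression; output -36 dBFS.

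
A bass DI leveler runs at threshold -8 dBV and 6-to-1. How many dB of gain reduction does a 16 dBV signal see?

20 dB

Overshoot = 16 − (-8) = 24 dB.
A 6:1 ratio leaves 4 dB of that excess.
So the signal is attenuated by 24 − 4 = 20 dB.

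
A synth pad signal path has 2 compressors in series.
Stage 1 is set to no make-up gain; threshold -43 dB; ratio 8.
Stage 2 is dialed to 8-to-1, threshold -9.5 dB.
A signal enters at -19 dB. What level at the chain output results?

Stage 1: overshoot 24 dB → 24/8 = 3 dB → -40 dB.
Stage 2: -40 dB is at or below the -9.5 dB threshold — no compression; output -40 dB.

-40 dB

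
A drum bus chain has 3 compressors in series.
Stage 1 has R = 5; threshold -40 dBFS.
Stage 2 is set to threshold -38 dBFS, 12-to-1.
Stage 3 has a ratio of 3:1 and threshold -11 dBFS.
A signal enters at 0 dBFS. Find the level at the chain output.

-37.5 dBFS

Stage 1: 0 dBFS is 40 dB over -40 dBFS; at 5:1 that becomes 8 dB over, giving -32 dBFS.
Stage 2: -32 dBFS is 6 dB over -38 dBFS; at 12:1 that becomes 0.5 dB over, giving -37.5 dBFS.
Stage 3: -37.5 dBFS is at or below the -11 dBFS threshold — no compression; output -37.5 dBFS.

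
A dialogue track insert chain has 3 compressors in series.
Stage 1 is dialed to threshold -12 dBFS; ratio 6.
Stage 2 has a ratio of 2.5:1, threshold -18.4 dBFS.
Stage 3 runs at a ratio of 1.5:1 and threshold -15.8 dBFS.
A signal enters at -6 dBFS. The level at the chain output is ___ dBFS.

Stage 1: -6 dBFS is 6 dB over -12 dBFS; at 6:1 that becomes 1 dB over, giving -11 dBFS.
Stage 2: overshoot 7.4 dB → 7.4/2.5 = 2.96 dB → -15.44 dBFS.
Stage 3: overshoot 0.36 dB → 0.36/1.5 = 0.24 dB → -15.56 dBFS.

-15.56 dBFS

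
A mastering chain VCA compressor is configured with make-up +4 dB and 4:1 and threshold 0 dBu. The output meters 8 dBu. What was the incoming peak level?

Stripping the +4 dB make-up gives 4 dBu at the gain stage.
That's 4 dB above the 0 dBu threshold.
Undo the ratio: input overshoot = 4 × 4 = 16 dB, giving input = 16 dBu.

16 dBu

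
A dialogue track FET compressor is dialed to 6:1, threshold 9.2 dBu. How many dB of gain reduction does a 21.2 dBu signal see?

10 dB

Overshoot = 21.2 − 9.2 = 12 dB.
A 6:1 ratio leaves 2 dB of that excess.
Gain reduction = 12 − 2 = 10 dB.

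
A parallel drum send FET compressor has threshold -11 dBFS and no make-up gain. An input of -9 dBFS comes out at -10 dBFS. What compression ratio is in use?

Input overshoot = -9 − (-11) = 2 dB; output overshoot = -10 − (-11) = 1 dB.
Ratio = 2 / 1 = 2.

2:1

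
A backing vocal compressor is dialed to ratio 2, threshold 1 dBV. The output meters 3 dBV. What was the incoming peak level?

The compressed level sits 3 − 1 = 2 dB over threshold.
Before 2:1 compression the overshoot was 2 × 2 = 4 dB, so input = 1 + 4 = 5 dBV.

5 dBV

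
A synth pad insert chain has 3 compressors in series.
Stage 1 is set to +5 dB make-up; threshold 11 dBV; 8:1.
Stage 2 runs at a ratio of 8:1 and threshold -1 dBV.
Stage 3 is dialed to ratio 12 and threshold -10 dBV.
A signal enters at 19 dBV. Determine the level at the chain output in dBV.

Stage 1: overshoot 8 dB → 8/8 = 1 dB → 12 dBV; +5 dB make-up → 17 dBV.
Stage 2: 18 dB above -1 dBV, reduced 8:1 to 2.25 dB above → 1.25 dBV.
Stage 3: 1.25 dBV is 11.25 dB over -10 dBV; at 12:1 that becomes 0.9375 dB over, giving -9.0625 dBV.

-9.0625 dBV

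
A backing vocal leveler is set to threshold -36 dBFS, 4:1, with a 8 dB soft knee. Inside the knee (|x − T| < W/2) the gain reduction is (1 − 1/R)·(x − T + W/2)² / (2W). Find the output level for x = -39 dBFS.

x − T + W/2 = -39 − (-36) + 4 = 1.
GR = (1 − 1/4) × 1² / 16 = 0.75 × 1 / 16 = 0.046875 dB.
Output = -39 − 0.046875 = -39.046875 dBFS.

-39.046875 dBFS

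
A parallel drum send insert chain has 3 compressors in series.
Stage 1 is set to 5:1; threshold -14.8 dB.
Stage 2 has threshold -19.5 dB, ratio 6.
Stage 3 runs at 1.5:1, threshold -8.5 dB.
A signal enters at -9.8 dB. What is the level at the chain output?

-18.55 dB

Stage 1: -9.8 dB is 5 dB over -14.8 dB; at 5:1 that becomes 1 dB over, giving -13.8 dB.
Stage 2: 5.7 dB above -19.5 dB, reduced 6:1 to 0.95 dB above → -18.55 dB.
Stage 3: -18.55 dB ≤ -8.5 dB, so stage 3 doesn't engage; output -18.55 dB.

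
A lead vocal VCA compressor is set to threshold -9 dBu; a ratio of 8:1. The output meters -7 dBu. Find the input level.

7 dBu

The compressed level sits -7 − (-9) = 2 dB over threshold.
Before 8:1 compression the overshoot was 2 × 8 = 16 dB, so input = -9 + 16 = 7 dBu.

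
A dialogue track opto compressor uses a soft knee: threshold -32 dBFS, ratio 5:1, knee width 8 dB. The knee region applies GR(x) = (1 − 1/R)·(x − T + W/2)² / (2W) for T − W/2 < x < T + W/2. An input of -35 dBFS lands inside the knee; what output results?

-35.05 dBFS

x − T + W/2 = -35 − (-32) + 4 = 1.
GR = (1 − 1/5) × 1² / 16 = 0.8 × 1 / 16 = 0.05 dB.
Output = -35 − 0.05 = -35.05 dBFS.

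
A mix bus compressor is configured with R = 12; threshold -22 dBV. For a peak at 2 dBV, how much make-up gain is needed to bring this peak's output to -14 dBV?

The peak compresses to -22 + 24/12 = -20 dBV.
To reach -14 dBV requires -14 − (-20) = 6 dB of make-up.

6 dB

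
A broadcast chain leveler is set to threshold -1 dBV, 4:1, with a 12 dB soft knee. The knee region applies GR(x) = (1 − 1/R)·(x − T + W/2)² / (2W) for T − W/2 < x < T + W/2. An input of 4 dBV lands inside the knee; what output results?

x − T + W/2 = 4 − (-1) + 6 = 11.
GR = (1 − 1/4) × 11² / 24 = 0.75 × 121 / 24 = 3.78125 dB.
Output = 4 − 3.78125 = 0.21875 dBV.

0.21875 dBV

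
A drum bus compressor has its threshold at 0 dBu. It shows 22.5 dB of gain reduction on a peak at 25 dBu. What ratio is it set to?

10:1

Input overshoot = 25 − 0 = 25 dB.
Output overshoot = 25 − 22.5 = 2.5 dB.
Ratio = input overshoot / output overshoot = 25 / 2.5 = 10.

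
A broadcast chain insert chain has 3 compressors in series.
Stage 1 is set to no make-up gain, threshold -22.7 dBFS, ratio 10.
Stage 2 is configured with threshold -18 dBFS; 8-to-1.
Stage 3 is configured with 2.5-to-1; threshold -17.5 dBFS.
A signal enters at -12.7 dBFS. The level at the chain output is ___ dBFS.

-21.7 dBFS

Stage 1: overshoot 10 dB → 10/10 = 1 dB → -21.7 dBFS.
Stage 2: -21.7 dBFS is at or below the -18 dBFS threshold — no compression; output -21.7 dBFS.
Stage 3: -21.7 dBFS is at or below the -17.5 dBFS threshold — no compression; output -21.7 dBFS.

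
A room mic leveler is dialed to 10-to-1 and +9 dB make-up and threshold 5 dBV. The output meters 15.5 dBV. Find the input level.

Remove make-up: 15.5 − 9 = 6.5 dBV.
Post-compression overshoot = 6.5 − 5 = 1.5 dB.
Input overshoot = R × output overshoot = 15 dB → input = 5 + 15 = 20 dBV.

20 dBV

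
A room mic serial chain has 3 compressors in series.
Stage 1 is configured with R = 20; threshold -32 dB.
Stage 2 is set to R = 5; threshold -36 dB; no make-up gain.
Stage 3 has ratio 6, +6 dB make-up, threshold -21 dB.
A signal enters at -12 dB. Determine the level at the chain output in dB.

-29 dB

Stage 1: 20 dB above -32 dB, reduced 20:1 to 1 dB above → -31 dB.
Stage 2: -31 dB is 5 dB over -36 dB; at 5:1 that becomes 1 dB over, giving -35 dB.
Stage 3: below threshold (-35 ≤ -21); passes unchanged; make-up brings it to -29 dB.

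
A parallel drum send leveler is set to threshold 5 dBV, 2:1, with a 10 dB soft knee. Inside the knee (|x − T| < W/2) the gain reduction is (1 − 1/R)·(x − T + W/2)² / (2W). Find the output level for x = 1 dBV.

x − T + W/2 = 1 − 5 + 5 = 1.
GR = (1 − 1/2) × 1² / 20 = 0.5 × 1 / 20 = 0.025 dB.
Output = 1 − 0.025 = 0.975 dBV.

0.975 dBV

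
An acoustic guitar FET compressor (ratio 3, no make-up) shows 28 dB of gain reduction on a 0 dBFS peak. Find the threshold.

Let T be the threshold. Output overshoot = (input overshoot)/R, so -28 − T = (0 − T)/3.
3·(-28 − T) = 0 − T → 2·T = -84 − 0 = -84.
T = -84/2 = -42 dBFS.

-42 dBFS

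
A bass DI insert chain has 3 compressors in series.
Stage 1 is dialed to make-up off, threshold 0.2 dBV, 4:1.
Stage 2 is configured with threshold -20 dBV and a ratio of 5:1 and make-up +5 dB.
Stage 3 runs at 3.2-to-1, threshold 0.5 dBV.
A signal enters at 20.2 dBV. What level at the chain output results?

-9.96 dBV

Stage 1: overshoot 20 dB → 20/4 = 5 dB → 5.2 dBV.
Stage 2: overshoot 25.2 dB → 25.2/5 = 5.04 dB → -14.96 dBV; +5 dB make-up → -9.96 dBV.
Stage 3: -9.96 dBV ≤ 0.5 dBV, so stage 3 doesn't engage; output -9.96 dBV.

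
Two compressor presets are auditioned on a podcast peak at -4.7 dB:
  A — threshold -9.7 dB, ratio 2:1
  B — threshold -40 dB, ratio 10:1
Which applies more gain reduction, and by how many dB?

B, by 29.27 dB

A: 5 dB over, compressed to 2.5 dB over, so 2.5 dB of GR.
B: 35.3 dB over, compressed to 3.53 dB over, so 31.77 dB of GR.
B reduces 29.27 dB more.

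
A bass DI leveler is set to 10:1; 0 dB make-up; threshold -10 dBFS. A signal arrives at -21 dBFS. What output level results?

-21 dBFS

-21 dBFS is 11 dB below the -10 dBFS threshold, so no gain reduction is applied.
Output = input = -21 dBFS.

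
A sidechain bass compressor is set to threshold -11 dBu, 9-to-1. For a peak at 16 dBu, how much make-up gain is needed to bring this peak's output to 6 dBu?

Overshoot 27 dB → 27/9 = 3 dB after compression, so the compressed level is -11 + 3 = -8 dBu.
Make-up = target − compressed = 6 − (-8) = 14 dB.

14 dB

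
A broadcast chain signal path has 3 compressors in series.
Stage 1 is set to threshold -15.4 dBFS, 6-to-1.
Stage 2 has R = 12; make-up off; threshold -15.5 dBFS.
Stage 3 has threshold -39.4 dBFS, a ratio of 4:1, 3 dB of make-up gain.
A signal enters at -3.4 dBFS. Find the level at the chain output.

-30.38125 dBFS

Stage 1: -3.4 dBFS is 12 dB over -15.4 dBFS; at 6:1 that becomes 2 dB over, giving -13.4 dBFS.
Stage 2: -13.4 dBFS is 2.1 dB over -15.5 dBFS; at 12:1 that becomes 0.175 dB over, giving -15.325 dBFS.
Stage 3: 24.075 dB above -39.4 dBFS, reduced 4:1 to 6.01875 dB above → -33.38125 dBFS; +3 dB make-up → -30.38125 dBFS.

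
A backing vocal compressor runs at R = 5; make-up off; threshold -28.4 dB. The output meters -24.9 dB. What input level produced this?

-10.9 dB

Post-compression overshoot = -24.9 − (-28.4) = 3.5 dB.
Undo the ratio: input overshoot = 3.5 × 5 = 17.5 dB, giving input = -10.9 dB.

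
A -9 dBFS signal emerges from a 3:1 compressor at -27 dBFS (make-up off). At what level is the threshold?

-36 dBFS

Gain reduction = -9 − (-27) = 18 dB; output overshoot = GR / (R − 1) = 18 / 2 = 9 dB.
Threshold = output − output overshoot = -27 − 9 = -36 dBFS.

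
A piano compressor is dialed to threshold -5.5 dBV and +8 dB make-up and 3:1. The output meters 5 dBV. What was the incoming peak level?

2 dBV

Remove make-up: 5 − 8 = -3 dBV.
The compressed level sits -3 − (-5.5) = 2.5 dB over threshold.
Input overshoot = R × output overshoot = 7.5 dB → input = -5.5 + 7.5 = 2 dBV.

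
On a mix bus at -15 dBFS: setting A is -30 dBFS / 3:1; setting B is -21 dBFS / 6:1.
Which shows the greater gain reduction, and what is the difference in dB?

A: GR = 15 − 15/3 = 10 dB.
B: GR = 6 − 6/6 = 5 dB.
A reduces 5 dB more.

A, by 5 dB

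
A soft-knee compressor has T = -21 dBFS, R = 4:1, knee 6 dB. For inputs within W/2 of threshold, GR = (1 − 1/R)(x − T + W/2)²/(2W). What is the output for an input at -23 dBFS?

-23.0625 dBFS

x − T + W/2 = -23 − (-21) + 3 = 1.
GR = (1 − 1/4) × 1² / 12 = 0.75 × 1 / 12 = 0.0625 dB.
Output = -23 − 0.0625 = -23.0625 dBFS.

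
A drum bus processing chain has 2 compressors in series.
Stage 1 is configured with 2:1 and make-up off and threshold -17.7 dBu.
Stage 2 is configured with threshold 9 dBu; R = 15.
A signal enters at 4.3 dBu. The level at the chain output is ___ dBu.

Stage 1: 4.3 dBu is 22 dB over -17.7 dBu; at 2:1 that becomes 11 dB over, giving -6.7 dBu.
Stage 2: below threshold (-6.7 ≤ 9); passes unchanged; output -6.7 dBu.

-6.7 dBu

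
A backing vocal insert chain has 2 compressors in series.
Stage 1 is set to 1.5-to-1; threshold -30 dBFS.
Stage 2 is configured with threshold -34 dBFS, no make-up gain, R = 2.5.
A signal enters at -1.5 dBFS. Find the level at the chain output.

-24.8 dBFS

Stage 1: -1.5 dBFS is 28.5 dB over -30 dBFS; at 1.5:1 that becomes 19 dB over, giving -11 dBFS.
Stage 2: -11 dBFS is 23 dB over -34 dBFS; at 2.5:1 that becomes 9.2 dB over, giving -24.8 dBFS.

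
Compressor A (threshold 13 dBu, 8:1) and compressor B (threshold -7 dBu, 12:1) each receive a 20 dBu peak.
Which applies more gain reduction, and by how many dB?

A: 7 dB over, compressed to 0.875 dB over, so 6.125 dB of GR.
B: 27 dB over, compressed to 2.25 dB over, so 24.75 dB of GR.
B reduces 18.625 dB more.

B, by 18.625 dB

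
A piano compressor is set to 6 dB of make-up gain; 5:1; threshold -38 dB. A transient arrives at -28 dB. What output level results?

-30 dB

-28 dB sits 10 dB over threshold.
The 10 dB excess becomes 2 dB after 5:1 reduction.
So the level is -38 + 2 = -36 dB; make-up adds 6 dB, giving -30 dB.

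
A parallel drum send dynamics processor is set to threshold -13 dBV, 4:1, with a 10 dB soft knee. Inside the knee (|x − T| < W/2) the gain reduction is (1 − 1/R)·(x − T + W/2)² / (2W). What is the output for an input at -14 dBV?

-14.6 dBV

x − T + W/2 = -14 − (-13) + 5 = 4.
GR = (1 − 1/4) × 4² / 20 = 0.75 × 16 / 20 = 0.6 dB.
Output = -14 − 0.6 = -14.6 dBV.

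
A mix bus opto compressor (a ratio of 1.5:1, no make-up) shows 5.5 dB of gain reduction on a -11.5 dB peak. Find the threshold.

-28 dB

Gain reduction = -11.5 − (-17) = 5.5 dB; output overshoot = GR / (R − 1) = 5.5 / 0.5 = 11 dB.
Threshold = output − output overshoot = -17 − 11 = -28 dB.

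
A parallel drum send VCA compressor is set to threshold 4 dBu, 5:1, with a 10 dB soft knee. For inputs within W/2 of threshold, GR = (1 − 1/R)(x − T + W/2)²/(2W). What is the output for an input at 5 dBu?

3.56 dBu

x − T + W/2 = 5 − 4 + 5 = 6.
GR = (1 − 1/5) × 6² / 20 = 0.8 × 36 / 20 = 1.44 dB.
Output = 5 − 1.44 = 3.56 dBu.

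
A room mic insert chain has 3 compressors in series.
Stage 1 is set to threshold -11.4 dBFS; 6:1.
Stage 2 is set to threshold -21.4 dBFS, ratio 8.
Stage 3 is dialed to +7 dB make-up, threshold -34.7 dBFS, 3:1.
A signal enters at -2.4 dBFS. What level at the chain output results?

-22.7875 dBFS

Stage 1: overshoot 9 dB → 9/6 = 1.5 dB → -9.9 dBFS.
Stage 2: 11.5 dB above -21.4 dBFS, reduced 8:1 to 1.4375 dB above → -19.9625 dBFS.
Stage 3: overshoot 14.7375 dB → 14.7375/3 = 4.9125 dB → -29.7875 dBFS; +7 dB make-up → -22.7875 dBFS.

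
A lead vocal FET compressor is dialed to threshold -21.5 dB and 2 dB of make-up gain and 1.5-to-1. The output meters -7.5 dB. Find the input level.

-3.5 dB

Before make-up, the level was -7.5 − 2 = -9.5 dB.
That's 12 dB above the -21.5 dB threshold.
Undo the ratio: input overshoot = 12 × 1.5 = 18 dB, giving input = -3.5 dB.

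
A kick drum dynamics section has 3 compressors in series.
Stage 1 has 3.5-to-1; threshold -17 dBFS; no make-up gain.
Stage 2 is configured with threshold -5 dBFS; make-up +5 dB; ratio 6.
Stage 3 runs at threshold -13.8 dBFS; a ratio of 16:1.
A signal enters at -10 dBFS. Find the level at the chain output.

Stage 1: overshoot 7 dB → 7/3.5 = 2 dB → -15 dBFS.
Stage 2: -15 dBFS is at or below the -5 dBFS threshold — no compression; make-up brings it to -10 dBFS.
Stage 3: -10 dBFS is 3.8 dB over -13.8 dBFS; at 16:1 that becomes 0.2375 dB over, giving -13.5625 dBFS.

-13.5625 dBFS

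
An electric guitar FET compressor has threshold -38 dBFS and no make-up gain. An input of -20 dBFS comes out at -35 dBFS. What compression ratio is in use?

6:1

Input overshoot = -20 − (-38) = 18 dB; output overshoot = -35 − (-38) = 3 dB.
Ratio = 18 / 3 = 6.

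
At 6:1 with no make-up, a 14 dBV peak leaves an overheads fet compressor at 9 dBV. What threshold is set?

8 dBV

Gain reduction = 14 − 9 = 5 dB; output overshoot = GR / (R − 1) = 5 / 5 = 1 dB.
Threshold = output − output overshoot = 9 − 1 = 8 dBV.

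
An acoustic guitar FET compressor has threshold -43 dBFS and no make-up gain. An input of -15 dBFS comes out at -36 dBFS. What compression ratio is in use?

4:1

Input overshoot = -15 − (-43) = 28 dB; output overshoot = -36 − (-43) = 7 dB.
Ratio = 28 / 7 = 4.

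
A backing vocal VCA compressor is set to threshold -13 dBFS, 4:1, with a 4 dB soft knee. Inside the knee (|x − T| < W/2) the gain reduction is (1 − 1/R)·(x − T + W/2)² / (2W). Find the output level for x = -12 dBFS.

x − T + W/2 = -12 − (-13) + 2 = 3.
GR = (1 − 1/4) × 3² / 8 = 0.75 × 9 / 8 = 0.84375 dB.
Output = -12 − 0.84375 = -12.84375 dBFS.

-12.84375 dBFS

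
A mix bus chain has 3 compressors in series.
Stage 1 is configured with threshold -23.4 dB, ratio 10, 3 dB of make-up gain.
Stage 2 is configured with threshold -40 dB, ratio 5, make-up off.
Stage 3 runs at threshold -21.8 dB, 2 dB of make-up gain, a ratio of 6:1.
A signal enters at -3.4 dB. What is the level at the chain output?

-33.68 dB

Stage 1: overshoot 20 dB → 20/10 = 2 dB → -21.4 dB; +3 dB make-up → -18.4 dB.
Stage 2: -18.4 dB is 21.6 dB over -40 dB; at 5:1 that becomes 4.32 dB over, giving -35.68 dB.
Stage 3: -35.68 dB ≤ -21.8 dB, so stage 3 doesn't engage; make-up brings it to -33.68 dB.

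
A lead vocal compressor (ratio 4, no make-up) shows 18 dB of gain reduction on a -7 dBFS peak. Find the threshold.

Let T be the threshold. Output overshoot = (input overshoot)/R, so -25 − T = (-7 − T)/4.
4·(-25 − T) = -7 − T → 3·T = -100 − (-7) = -93.
T = -93/3 = -31 dBFS.

-31 dBFS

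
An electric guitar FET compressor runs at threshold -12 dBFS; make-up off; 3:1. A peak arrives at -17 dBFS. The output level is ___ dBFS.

-17 dBFS is 5 dB below the -12 dBFS threshold, so no gain reduction is applied.
Output = input = -17 dBFS.

-17 dBFS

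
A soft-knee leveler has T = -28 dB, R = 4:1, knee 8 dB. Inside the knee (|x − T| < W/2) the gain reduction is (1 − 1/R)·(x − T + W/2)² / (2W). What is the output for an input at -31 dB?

-31.046875 dB

x − T + W/2 = -31 − (-28) + 4 = 1.
GR = (1 − 1/4) × 1² / 16 = 0.75 × 1 / 16 = 0.046875 dB.
Output = -31 − 0.046875 = -31.046875 dB.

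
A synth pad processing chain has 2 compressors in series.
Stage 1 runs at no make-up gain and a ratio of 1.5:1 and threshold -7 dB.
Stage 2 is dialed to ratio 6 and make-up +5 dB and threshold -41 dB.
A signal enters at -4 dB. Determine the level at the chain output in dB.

-30 dB

Stage 1: overshoot 3 dB → 3/1.5 = 2 dB → -5 dB.
Stage 2: overshoot 36 dB → 36/6 = 6 dB → -35 dB; +5 dB make-up → -30 dB.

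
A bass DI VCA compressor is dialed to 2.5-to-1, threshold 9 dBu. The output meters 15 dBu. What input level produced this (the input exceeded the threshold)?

24 dBu

Post-compression overshoot = 15 − 9 = 6 dB.
Undo the ratio: input overshoot = 6 × 2.5 = 15 dB, giving input = 24 dBu.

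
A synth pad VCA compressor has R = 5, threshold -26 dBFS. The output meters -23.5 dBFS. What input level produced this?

That's 2.5 dB above the -26 dBFS threshold.
Before 5:1 compression the overshoot was 2.5 × 5 = 12.5 dB, so input = -26 + 12.5 = -13.5 dBFS.

-13.5 dBFS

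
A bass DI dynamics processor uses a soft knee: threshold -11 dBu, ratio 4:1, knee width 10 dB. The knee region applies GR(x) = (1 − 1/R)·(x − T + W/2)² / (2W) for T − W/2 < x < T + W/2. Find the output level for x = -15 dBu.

x − T + W/2 = -15 − (-11) + 5 = 1.
GR = (1 − 1/4) × 1² / 20 = 0.75 × 1 / 20 = 0.0375 dB.
Output = -15 − 0.0375 = -15.0375 dBu.

-15.0375 dBu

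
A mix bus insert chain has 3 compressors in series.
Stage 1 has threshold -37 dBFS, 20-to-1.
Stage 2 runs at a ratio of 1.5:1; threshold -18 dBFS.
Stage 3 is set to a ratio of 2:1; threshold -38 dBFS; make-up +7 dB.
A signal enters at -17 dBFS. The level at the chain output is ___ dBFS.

Stage 1: overshoot 20 dB → 20/20 = 1 dB → -36 dBFS.
Stage 2: -36 dBFS is at or below the -18 dBFS threshold — no compression; output -36 dBFS.
Stage 3: -36 dBFS is 2 dB over -38 dBFS; at 2:1 that becomes 1 dB over, giving -37 dBFS; +7 dB make-up → -30 dBFS.

-30 dBFS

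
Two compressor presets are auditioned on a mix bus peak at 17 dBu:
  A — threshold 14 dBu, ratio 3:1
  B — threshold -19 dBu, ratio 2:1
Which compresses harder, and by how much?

A: overshoot 3 dB → output overshoot 1 dB → GR 2 dB.
B: overshoot 36 dB → output overshoot 18 dB → GR 18 dB.
B applies 16 dB more gain reduction.

B, by 16 dB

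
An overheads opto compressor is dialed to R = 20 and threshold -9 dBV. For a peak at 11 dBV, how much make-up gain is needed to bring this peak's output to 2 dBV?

10 dB

Without make-up, output = threshold + overshoot/20 = -9 + 1 = -8 dBV.
Gap to target: 10 dB.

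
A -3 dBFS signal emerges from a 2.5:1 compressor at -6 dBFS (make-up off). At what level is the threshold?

-8 dBFS

Input is 5 dB above T (since output overshoot × R = input overshoot: (-6 − T)·2.5 = -3 − T gives T = -8 dBFS).
Check: -8 + (-3 − (-8))/2.5 = -8 + 2 = -6 dBFS. ✓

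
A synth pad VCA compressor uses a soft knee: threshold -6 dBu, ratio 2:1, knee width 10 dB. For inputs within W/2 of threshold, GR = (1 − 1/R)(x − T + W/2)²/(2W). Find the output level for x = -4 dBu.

-5.225 dBu

x − T + W/2 = -4 − (-6) + 5 = 7.
GR = (1 − 1/2) × 7² / 20 = 0.5 × 49 / 20 = 1.225 dB.
Output = -4 − 1.225 = -5.225 dBu.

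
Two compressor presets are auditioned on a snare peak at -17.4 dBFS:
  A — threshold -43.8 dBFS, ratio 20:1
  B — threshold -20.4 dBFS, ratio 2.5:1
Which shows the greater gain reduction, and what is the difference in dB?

A: overshoot 26.4 dB → output overshoot 1.32 dB → GR 25.08 dB.
B: overshoot 3 dB → output overshoot 1.2 dB → GR 1.8 dB.
Difference: 23.28 dB in favour of A.

A, by 23.28 dB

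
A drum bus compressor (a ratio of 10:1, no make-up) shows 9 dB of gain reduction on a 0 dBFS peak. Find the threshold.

-10 dBFS

Let T be the threshold. Output overshoot = (input overshoot)/R, so -9 − T = (0 − T)/10.
10·(-9 − T) = 0 − T → 9·T = -90 − 0 = -90.
T = -90/9 = -10 dBFS.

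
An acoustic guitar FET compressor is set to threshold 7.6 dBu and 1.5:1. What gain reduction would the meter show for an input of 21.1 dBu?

4.5 dB

The signal is 13.5 dB above threshold.
A 1.5:1 ratio leaves 9 dB of that excess.
Gain reduction = 13.5 − 9 = 4.5 dB.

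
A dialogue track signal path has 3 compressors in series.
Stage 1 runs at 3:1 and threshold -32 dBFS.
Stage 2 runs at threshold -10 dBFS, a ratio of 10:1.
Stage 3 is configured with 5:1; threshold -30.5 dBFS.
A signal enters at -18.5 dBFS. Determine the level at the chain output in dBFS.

-29.9 dBFS

Stage 1: -18.5 dBFS is 13.5 dB over -32 dBFS; at 3:1 that becomes 4.5 dB over, giving -27.5 dBFS.
Stage 2: below threshold (-27.5 ≤ -10); passes unchanged; output -27.5 dBFS.
Stage 3: -27.5 dBFS is 3 dB over -30.5 dBFS; at 5:1 that becomes 0.6 dB over, giving -29.9 dBFS.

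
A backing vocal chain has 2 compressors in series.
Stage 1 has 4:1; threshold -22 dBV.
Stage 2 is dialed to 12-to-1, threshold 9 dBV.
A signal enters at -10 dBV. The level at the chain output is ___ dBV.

Stage 1: -10 dBV is 12 dB over -22 dBV; at 4:1 that becomes 3 dB over, giving -19 dBV.
Stage 2: -19 dBV is at or below the 9 dBV threshold — no compression; output -19 dBV.

-19 dBV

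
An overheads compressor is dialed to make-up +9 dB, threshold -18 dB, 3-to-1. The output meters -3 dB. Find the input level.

Before make-up, the level was -3 − 9 = -12 dB.
The compressed level sits -12 − (-18) = 6 dB over threshold.
Undo the ratio: input overshoot = 6 × 3 = 18 dB, giving input = 0 dB.

0 dB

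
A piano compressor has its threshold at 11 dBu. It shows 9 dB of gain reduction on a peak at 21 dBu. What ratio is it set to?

10:1

Input overshoot = 21 − 11 = 10 dB.
Output overshoot = 10 − 9 = 1 dB.
Ratio = input overshoot / output overshoot = 10 / 1 = 10.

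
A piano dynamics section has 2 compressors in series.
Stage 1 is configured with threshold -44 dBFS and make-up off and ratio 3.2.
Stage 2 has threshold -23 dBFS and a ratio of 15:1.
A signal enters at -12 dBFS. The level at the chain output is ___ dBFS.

Stage 1: -12 dBFS is 32 dB over -44 dBFS; at 3.2:1 that becomes 10 dB over, giving -34 dBFS.
Stage 2: -34 dBFS is at or below the -23 dBFS threshold — no compression; output -34 dBFS.

-34 dBFS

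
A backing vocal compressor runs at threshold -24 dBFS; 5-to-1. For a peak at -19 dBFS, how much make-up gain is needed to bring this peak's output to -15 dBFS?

Without make-up, output = threshold + overshoot/5 = -24 + 1 = -23 dBFS.
Gap to target: 8 dB.

8 dB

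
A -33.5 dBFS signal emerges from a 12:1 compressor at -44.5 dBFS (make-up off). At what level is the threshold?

-45.5 dBFS

Gain reduction = -33.5 − (-44.5) = 11 dB; output overshoot = GR / (R − 1) = 11 / 11 = 1 dB.
Threshold = output − output overshoot = -44.5 − 1 = -45.5 dBFS.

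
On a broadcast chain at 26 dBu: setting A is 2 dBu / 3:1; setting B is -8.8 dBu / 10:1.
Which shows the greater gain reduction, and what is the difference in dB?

B, by 15.32 dB

A: 24 dB over, compressed to 8 dB over, so 16 dB of GR.
B: 34.8 dB over, compressed to 3.48 dB over, so 31.32 dB of GR.
B reduces 15.32 dB more.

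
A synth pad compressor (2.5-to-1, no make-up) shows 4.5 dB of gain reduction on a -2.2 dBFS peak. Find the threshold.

-9.7 dBFS

Input is 7.5 dB above T (since output overshoot × R = input overshoot: (-6.7 − T)·2.5 = -2.2 − T gives T = -9.7 dBFS).
Check: -9.7 + (-2.2 − (-9.7))/2.5 = -9.7 + 3 = -6.7 dBFS. ✓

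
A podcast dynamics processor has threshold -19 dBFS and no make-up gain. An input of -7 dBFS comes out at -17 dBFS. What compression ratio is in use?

6:1

Input overshoot = -7 − (-19) = 12 dB; output overshoot = -17 − (-19) = 2 dB.
Ratio = 12 / 2 = 6.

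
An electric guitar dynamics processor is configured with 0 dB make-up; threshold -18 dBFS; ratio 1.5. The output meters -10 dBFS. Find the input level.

The compressed level sits -10 − (-18) = 8 dB over threshold.
Before 1.5:1 compression the overshoot was 8 × 1.5 = 12 dB, so input = -18 + 12 = -6 dBFS.

-6 dBFS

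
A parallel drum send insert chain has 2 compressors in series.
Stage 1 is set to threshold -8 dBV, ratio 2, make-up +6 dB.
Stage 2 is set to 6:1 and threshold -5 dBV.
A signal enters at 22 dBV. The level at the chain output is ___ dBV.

-2 dBV

Stage 1: overshoot 30 dB → 30/2 = 15 dB → 7 dBV; +6 dB make-up → 13 dBV.
Stage 2: overshoot 18 dB → 18/6 = 3 dB → -2 dBV.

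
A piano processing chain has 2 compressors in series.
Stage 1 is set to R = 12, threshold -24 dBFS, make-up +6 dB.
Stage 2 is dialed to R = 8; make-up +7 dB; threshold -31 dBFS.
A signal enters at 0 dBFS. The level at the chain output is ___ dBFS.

-22.125 dBFS

Stage 1: 24 dB above -24 dBFS, reduced 12:1 to 2 dB above → -22 dBFS; +6 dB make-up → -16 dBFS.
Stage 2: -16 dBFS is 15 dB over -31 dBFS; at 8:1 that becomes 1.875 dB over, giving -29.125 dBFS; +7 dB make-up → -22.125 dBFS.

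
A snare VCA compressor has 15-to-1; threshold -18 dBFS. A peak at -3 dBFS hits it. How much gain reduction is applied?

14 dB

The signal is 15 dB above threshold.
At 15:1, output sits 15/15 = 1 dB above threshold.
GR = overshoot in − overshoot out = 15 − 1 = 14 dB.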